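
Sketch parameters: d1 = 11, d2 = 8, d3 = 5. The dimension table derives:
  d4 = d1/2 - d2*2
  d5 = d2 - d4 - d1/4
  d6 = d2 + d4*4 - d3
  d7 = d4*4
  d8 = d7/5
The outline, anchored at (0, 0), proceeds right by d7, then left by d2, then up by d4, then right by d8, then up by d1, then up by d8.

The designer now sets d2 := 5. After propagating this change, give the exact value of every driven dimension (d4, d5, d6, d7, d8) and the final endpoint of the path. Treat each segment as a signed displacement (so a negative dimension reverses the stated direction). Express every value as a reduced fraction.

d4 = -9/2
d5 = 27/4
d6 = -18
d7 = -18
d8 = -18/5
endpoint = (-133/5, 29/10)

Apply edit: d2 := 5
  d4 = d1/2 - d2*2 = -9/2
  d5 = d2 - d4 - d1/4 = 27/4
  d6 = d2 + d4*4 - d3 = -18
  d7 = d4*4 = -18
  d8 = d7/5 = -18/5
Walk from origin (0, 0):
  seg 1: right by d7 = -18 → (-18, 0)
  seg 2: left by d2 = 5 → (-23, 0)
  seg 3: up by d4 = -9/2 → (-23, -9/2)
  seg 4: right by d8 = -18/5 → (-133/5, -9/2)
  seg 5: up by d1 = 11 → (-133/5, 13/2)
  seg 6: up by d8 = -18/5 → (-133/5, 29/10)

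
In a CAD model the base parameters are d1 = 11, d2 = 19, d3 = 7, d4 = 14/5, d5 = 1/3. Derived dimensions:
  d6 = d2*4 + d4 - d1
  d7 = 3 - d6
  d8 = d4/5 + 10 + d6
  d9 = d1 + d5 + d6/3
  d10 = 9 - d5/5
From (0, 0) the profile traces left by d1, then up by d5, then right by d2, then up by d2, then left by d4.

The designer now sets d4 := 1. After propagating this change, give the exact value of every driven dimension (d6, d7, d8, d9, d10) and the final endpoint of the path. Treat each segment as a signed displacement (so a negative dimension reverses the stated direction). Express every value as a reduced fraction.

d6 = 66
d7 = -63
d8 = 381/5
d9 = 100/3
d10 = 134/15
endpoint = (7, 58/3)

Apply edit: d4 := 1
  d6 = d2*4 + d4 - d1 = 66
  d7 = 3 - d6 = -63
  d8 = d4/5 + 10 + d6 = 381/5
  d9 = d1 + d5 + d6/3 = 100/3
  d10 = 9 - d5/5 = 134/15
Walk from origin (0, 0):
  seg 1: left by d1 = 11 → (-11, 0)
  seg 2: up by d5 = 1/3 → (-11, 1/3)
  seg 3: right by d2 = 19 → (8, 1/3)
  seg 4: up by d2 = 19 → (8, 58/3)
  seg 5: left by d4 = 1 → (7, 58/3)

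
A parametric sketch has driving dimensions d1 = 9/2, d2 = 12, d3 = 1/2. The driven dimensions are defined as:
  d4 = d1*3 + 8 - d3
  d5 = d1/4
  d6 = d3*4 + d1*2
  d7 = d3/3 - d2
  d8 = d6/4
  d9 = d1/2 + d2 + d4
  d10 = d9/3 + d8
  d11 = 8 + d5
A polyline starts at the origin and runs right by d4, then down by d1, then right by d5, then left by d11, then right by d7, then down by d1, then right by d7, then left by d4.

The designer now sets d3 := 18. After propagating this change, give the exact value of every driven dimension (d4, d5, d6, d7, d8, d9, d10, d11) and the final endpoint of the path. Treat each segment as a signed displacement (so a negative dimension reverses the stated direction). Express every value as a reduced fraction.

Apply edit: d3 := 18
  d4 = d1*3 + 8 - d3 = 7/2
  d5 = d1/4 = 9/8
  d6 = d3*4 + d1*2 = 81
  d7 = d3/3 - d2 = -6
  d8 = d6/4 = 81/4
  d9 = d1/2 + d2 + d4 = 71/4
  d10 = d9/3 + d8 = 157/6
  d11 = 8 + d5 = 73/8
Walk from origin (0, 0):
  seg 1: right by d4 = 7/2 → (7/2, 0)
  seg 2: down by d1 = 9/2 → (7/2, -9/2)
  seg 3: right by d5 = 9/8 → (37/8, -9/2)
  seg 4: left by d11 = 73/8 → (-9/2, -9/2)
  seg 5: right by d7 = -6 → (-21/2, -9/2)
  seg 6: down by d1 = 9/2 → (-21/2, -9)
  seg 7: right by d7 = -6 → (-33/2, -9)
  seg 8: left by d4 = 7/2 → (-20, -9)

d4 = 7/2
d5 = 9/8
d6 = 81
d7 = -6
d8 = 81/4
d9 = 71/4
d10 = 157/6
d11 = 73/8
endpoint = (-20, -9)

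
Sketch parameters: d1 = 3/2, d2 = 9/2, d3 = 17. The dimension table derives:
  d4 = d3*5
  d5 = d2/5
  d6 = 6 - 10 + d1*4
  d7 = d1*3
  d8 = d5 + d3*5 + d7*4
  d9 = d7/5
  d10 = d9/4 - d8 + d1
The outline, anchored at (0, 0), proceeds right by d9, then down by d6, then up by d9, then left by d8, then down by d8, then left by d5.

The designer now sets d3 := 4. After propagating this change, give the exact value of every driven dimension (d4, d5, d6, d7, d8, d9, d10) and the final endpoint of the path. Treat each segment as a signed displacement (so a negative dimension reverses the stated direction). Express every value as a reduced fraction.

Apply edit: d3 := 4
  d4 = d3*5 = 20
  d5 = d2/5 = 9/10
  d6 = 6 - 10 + d1*4 = 2
  d7 = d1*3 = 9/2
  d8 = d5 + d3*5 + d7*4 = 389/10
  d9 = d7/5 = 9/10
  d10 = d9/4 - d8 + d1 = -1487/40
Walk from origin (0, 0):
  seg 1: right by d9 = 9/10 → (9/10, 0)
  seg 2: down by d6 = 2 → (9/10, -2)
  seg 3: up by d9 = 9/10 → (9/10, -11/10)
  seg 4: left by d8 = 389/10 → (-38, -11/10)
  seg 5: down by d8 = 389/10 → (-38, -40)
  seg 6: left by d5 = 9/10 → (-389/10, -40)

d4 = 20
d5 = 9/10
d6 = 2
d7 = 9/2
d8 = 389/10
d9 = 9/10
d10 = -1487/40
endpoint = (-389/10, -40)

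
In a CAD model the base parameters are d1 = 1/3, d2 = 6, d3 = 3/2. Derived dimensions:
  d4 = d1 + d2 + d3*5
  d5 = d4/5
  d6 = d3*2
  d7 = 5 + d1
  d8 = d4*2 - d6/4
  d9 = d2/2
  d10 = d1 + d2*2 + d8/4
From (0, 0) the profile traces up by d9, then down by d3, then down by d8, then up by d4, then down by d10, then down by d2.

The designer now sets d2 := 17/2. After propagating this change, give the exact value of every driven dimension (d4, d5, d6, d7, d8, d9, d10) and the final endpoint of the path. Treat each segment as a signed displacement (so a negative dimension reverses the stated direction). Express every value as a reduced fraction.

Apply edit: d2 := 17/2
  d4 = d1 + d2 + d3*5 = 49/3
  d5 = d4/5 = 49/15
  d6 = d3*2 = 3
  d7 = 5 + d1 = 16/3
  d8 = d4*2 - d6/4 = 383/12
  d9 = d2/2 = 17/4
  d10 = d1 + d2*2 + d8/4 = 405/16
Walk from origin (0, 0):
  seg 1: up by d9 = 17/4 → (0, 17/4)
  seg 2: down by d3 = 3/2 → (0, 11/4)
  seg 3: down by d8 = 383/12 → (0, -175/6)
  seg 4: up by d4 = 49/3 → (0, -77/6)
  seg 5: down by d10 = 405/16 → (0, -1831/48)
  seg 6: down by d2 = 17/2 → (0, -2239/48)

d4 = 49/3
d5 = 49/15
d6 = 3
d7 = 16/3
d8 = 383/12
d9 = 17/4
d10 = 405/16
endpoint = (0, -2239/48)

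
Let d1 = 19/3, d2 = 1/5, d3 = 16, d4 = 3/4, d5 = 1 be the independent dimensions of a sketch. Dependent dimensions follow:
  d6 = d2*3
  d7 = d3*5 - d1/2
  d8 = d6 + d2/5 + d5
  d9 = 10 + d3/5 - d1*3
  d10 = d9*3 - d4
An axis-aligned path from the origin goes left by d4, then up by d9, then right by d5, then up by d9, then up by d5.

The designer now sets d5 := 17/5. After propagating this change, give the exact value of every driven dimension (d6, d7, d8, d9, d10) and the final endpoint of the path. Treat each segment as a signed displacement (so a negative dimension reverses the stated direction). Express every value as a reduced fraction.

Apply edit: d5 := 17/5
  d6 = d2*3 = 3/5
  d7 = d3*5 - d1/2 = 461/6
  d8 = d6 + d2/5 + d5 = 101/25
  d9 = 10 + d3/5 - d1*3 = -29/5
  d10 = d9*3 - d4 = -363/20
Walk from origin (0, 0):
  seg 1: left by d4 = 3/4 → (-3/4, 0)
  seg 2: up by d9 = -29/5 → (-3/4, -29/5)
  seg 3: right by d5 = 17/5 → (53/20, -29/5)
  seg 4: up by d9 = -29/5 → (53/20, -58/5)
  seg 5: up by d5 = 17/5 → (53/20, -41/5)

d6 = 3/5
d7 = 461/6
d8 = 101/25
d9 = -29/5
d10 = -363/20
endpoint = (53/20, -41/5)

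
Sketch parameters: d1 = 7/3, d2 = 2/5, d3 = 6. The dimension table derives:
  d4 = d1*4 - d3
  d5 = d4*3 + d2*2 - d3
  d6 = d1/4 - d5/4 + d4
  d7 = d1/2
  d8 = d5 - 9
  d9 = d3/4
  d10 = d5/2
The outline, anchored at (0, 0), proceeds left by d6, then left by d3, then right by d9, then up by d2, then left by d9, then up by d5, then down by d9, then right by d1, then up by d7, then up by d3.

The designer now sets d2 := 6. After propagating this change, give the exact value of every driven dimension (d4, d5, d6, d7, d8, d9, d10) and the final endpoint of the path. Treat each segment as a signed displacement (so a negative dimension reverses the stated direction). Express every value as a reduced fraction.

Apply edit: d2 := 6
  d4 = d1*4 - d3 = 10/3
  d5 = d4*3 + d2*2 - d3 = 16
  d6 = d1/4 - d5/4 + d4 = -1/12
  d7 = d1/2 = 7/6
  d8 = d5 - 9 = 7
  d9 = d3/4 = 3/2
  d10 = d5/2 = 8
Walk from origin (0, 0):
  seg 1: left by d6 = -1/12 → (1/12, 0)
  seg 2: left by d3 = 6 → (-71/12, 0)
  seg 3: right by d9 = 3/2 → (-53/12, 0)
  seg 4: up by d2 = 6 → (-53/12, 6)
  seg 5: left by d9 = 3/2 → (-71/12, 6)
  seg 6: up by d5 = 16 → (-71/12, 22)
  seg 7: down by d9 = 3/2 → (-71/12, 41/2)
  seg 8: right by d1 = 7/3 → (-43/12, 41/2)
  seg 9: up by d7 = 7/6 → (-43/12, 65/3)
  seg 10: up by d3 = 6 → (-43/12, 83/3)

d4 = 10/3
d5 = 16
d6 = -1/12
d7 = 7/6
d8 = 7
d9 = 3/2
d10 = 8
endpoint = (-43/12, 83/3)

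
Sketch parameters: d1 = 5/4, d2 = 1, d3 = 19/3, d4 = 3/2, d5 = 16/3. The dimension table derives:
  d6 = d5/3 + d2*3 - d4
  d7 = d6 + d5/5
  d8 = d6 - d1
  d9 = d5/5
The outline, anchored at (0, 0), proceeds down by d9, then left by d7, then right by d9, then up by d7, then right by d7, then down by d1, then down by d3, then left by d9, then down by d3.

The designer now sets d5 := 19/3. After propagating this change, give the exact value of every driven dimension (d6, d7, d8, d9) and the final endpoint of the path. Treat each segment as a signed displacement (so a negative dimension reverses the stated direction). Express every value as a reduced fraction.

d6 = 65/18
d7 = 439/90
d8 = 85/36
d9 = 19/15
endpoint = (0, -371/36)

Apply edit: d5 := 19/3
  d6 = d5/3 + d2*3 - d4 = 65/18
  d7 = d6 + d5/5 = 439/90
  d8 = d6 - d1 = 85/36
  d9 = d5/5 = 19/15
Walk from origin (0, 0):
  seg 1: down by d9 = 19/15 → (0, -19/15)
  seg 2: left by d7 = 439/90 → (-439/90, -19/15)
  seg 3: right by d9 = 19/15 → (-65/18, -19/15)
  seg 4: up by d7 = 439/90 → (-65/18, 65/18)
  seg 5: right by d7 = 439/90 → (19/15, 65/18)
  seg 6: down by d1 = 5/4 → (19/15, 85/36)
  seg 7: down by d3 = 19/3 → (19/15, -143/36)
  seg 8: left by d9 = 19/15 → (0, -143/36)
  seg 9: down by d3 = 19/3 → (0, -371/36)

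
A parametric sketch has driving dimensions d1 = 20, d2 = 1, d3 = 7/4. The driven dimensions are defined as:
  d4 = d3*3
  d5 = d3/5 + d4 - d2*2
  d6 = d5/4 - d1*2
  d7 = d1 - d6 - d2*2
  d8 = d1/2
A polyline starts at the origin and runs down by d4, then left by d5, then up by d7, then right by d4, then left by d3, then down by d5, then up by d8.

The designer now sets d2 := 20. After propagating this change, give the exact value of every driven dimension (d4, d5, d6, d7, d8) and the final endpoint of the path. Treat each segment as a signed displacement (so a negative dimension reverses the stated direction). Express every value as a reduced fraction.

Apply edit: d2 := 20
  d4 = d3*3 = 21/4
  d5 = d3/5 + d4 - d2*2 = -172/5
  d6 = d5/4 - d1*2 = -243/5
  d7 = d1 - d6 - d2*2 = 143/5
  d8 = d1/2 = 10
Walk from origin (0, 0):
  seg 1: down by d4 = 21/4 → (0, -21/4)
  seg 2: left by d5 = -172/5 → (172/5, -21/4)
  seg 3: up by d7 = 143/5 → (172/5, 467/20)
  seg 4: right by d4 = 21/4 → (793/20, 467/20)
  seg 5: left by d3 = 7/4 → (379/10, 467/20)
  seg 6: down by d5 = -172/5 → (379/10, 231/4)
  seg 7: up by d8 = 10 → (379/10, 271/4)

d4 = 21/4
d5 = -172/5
d6 = -243/5
d7 = 143/5
d8 = 10
endpoint = (379/10, 271/4)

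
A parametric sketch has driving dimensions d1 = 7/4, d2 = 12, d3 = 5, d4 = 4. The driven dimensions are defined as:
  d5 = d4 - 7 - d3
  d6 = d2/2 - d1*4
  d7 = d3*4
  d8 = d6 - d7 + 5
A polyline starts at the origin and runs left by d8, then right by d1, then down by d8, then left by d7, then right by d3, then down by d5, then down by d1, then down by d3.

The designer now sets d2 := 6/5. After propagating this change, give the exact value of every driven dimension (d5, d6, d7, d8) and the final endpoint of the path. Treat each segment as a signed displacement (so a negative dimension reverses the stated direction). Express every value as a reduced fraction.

d5 = -8
d6 = -32/5
d7 = 20
d8 = -107/5
endpoint = (163/20, 453/20)

Apply edit: d2 := 6/5
  d5 = d4 - 7 - d3 = -8
  d6 = d2/2 - d1*4 = -32/5
  d7 = d3*4 = 20
  d8 = d6 - d7 + 5 = -107/5
Walk from origin (0, 0):
  seg 1: left by d8 = -107/5 → (107/5, 0)
  seg 2: right by d1 = 7/4 → (463/20, 0)
  seg 3: down by d8 = -107/5 → (463/20, 107/5)
  seg 4: left by d7 = 20 → (63/20, 107/5)
  seg 5: right by d3 = 5 → (163/20, 107/5)
  seg 6: down by d5 = -8 → (163/20, 147/5)
  seg 7: down by d1 = 7/4 → (163/20, 553/20)
  seg 8: down by d3 = 5 → (163/20, 453/20)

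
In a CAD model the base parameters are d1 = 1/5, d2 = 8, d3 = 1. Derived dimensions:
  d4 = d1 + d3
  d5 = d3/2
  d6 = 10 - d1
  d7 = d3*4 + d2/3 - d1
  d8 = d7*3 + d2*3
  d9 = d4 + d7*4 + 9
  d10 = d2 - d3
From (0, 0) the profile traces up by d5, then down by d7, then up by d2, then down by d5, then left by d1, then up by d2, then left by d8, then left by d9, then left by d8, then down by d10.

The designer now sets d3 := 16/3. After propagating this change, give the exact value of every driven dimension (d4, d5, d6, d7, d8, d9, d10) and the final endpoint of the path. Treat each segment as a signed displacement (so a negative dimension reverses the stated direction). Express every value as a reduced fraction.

Apply edit: d3 := 16/3
  d4 = d1 + d3 = 83/15
  d5 = d3/2 = 8/3
  d6 = 10 - d1 = 49/5
  d7 = d3*4 + d2/3 - d1 = 119/5
  d8 = d7*3 + d2*3 = 477/5
  d9 = d4 + d7*4 + 9 = 1646/15
  d10 = d2 - d3 = 8/3
Walk from origin (0, 0):
  seg 1: up by d5 = 8/3 → (0, 8/3)
  seg 2: down by d7 = 119/5 → (0, -317/15)
  seg 3: up by d2 = 8 → (0, -197/15)
  seg 4: down by d5 = 8/3 → (0, -79/5)
  seg 5: left by d1 = 1/5 → (-1/5, -79/5)
  seg 6: up by d2 = 8 → (-1/5, -39/5)
  seg 7: left by d8 = 477/5 → (-478/5, -39/5)
  seg 8: left by d9 = 1646/15 → (-616/3, -39/5)
  seg 9: left by d8 = 477/5 → (-4511/15, -39/5)
  seg 10: down by d10 = 8/3 → (-4511/15, -157/15)

d4 = 83/15
d5 = 8/3
d6 = 49/5
d7 = 119/5
d8 = 477/5
d9 = 1646/15
d10 = 8/3
endpoint = (-4511/15, -157/15)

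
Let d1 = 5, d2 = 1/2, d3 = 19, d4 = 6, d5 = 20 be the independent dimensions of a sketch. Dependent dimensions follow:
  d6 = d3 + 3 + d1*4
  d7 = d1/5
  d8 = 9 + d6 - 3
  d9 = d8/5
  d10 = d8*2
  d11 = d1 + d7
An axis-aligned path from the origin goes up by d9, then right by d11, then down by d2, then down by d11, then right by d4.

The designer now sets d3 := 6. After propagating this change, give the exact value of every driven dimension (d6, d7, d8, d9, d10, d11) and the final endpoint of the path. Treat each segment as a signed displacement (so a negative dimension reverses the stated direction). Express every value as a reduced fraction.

Apply edit: d3 := 6
  d6 = d3 + 3 + d1*4 = 29
  d7 = d1/5 = 1
  d8 = 9 + d6 - 3 = 35
  d9 = d8/5 = 7
  d10 = d8*2 = 70
  d11 = d1 + d7 = 6
Walk from origin (0, 0):
  seg 1: up by d9 = 7 → (0, 7)
  seg 2: right by d11 = 6 → (6, 7)
  seg 3: down by d2 = 1/2 → (6, 13/2)
  seg 4: down by d11 = 6 → (6, 1/2)
  seg 5: right by d4 = 6 → (12, 1/2)

d6 = 29
d7 = 1
d8 = 35
d9 = 7
d10 = 70
d11 = 6
endpoint = (12, 1/2)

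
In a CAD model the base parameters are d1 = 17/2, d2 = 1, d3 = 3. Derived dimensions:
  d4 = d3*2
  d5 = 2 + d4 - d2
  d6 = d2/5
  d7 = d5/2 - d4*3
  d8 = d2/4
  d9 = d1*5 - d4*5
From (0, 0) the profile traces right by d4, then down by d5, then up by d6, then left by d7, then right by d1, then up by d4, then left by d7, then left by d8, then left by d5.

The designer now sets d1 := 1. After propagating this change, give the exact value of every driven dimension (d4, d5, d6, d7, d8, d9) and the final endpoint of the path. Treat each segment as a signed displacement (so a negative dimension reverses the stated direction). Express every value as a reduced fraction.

d4 = 6
d5 = 7
d6 = 1/5
d7 = -29/2
d8 = 1/4
d9 = -25
endpoint = (115/4, -4/5)

Apply edit: d1 := 1
  d4 = d3*2 = 6
  d5 = 2 + d4 - d2 = 7
  d6 = d2/5 = 1/5
  d7 = d5/2 - d4*3 = -29/2
  d8 = d2/4 = 1/4
  d9 = d1*5 - d4*5 = -25
Walk from origin (0, 0):
  seg 1: right by d4 = 6 → (6, 0)
  seg 2: down by d5 = 7 → (6, -7)
  seg 3: up by d6 = 1/5 → (6, -34/5)
  seg 4: left by d7 = -29/2 → (41/2, -34/5)
  seg 5: right by d1 = 1 → (43/2, -34/5)
  seg 6: up by d4 = 6 → (43/2, -4/5)
  seg 7: left by d7 = -29/2 → (36, -4/5)
  seg 8: left by d8 = 1/4 → (143/4, -4/5)
  seg 9: left by d5 = 7 → (115/4, -4/5)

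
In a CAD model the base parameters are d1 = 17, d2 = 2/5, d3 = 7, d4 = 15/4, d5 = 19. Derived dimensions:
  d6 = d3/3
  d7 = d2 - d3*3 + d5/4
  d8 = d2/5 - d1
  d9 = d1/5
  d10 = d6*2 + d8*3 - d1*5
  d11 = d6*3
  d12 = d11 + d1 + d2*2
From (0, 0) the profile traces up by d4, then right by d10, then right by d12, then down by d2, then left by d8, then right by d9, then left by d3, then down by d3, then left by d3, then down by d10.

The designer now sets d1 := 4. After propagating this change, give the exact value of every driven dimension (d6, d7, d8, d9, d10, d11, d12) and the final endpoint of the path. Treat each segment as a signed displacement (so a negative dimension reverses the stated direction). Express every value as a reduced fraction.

Apply edit: d1 := 4
  d6 = d3/3 = 7/3
  d7 = d2 - d3*3 + d5/4 = -317/20
  d8 = d2/5 - d1 = -98/25
  d9 = d1/5 = 4/5
  d10 = d6*2 + d8*3 - d1*5 = -2032/75
  d11 = d6*3 = 7
  d12 = d11 + d1 + d2*2 = 59/5
Walk from origin (0, 0):
  seg 1: up by d4 = 15/4 → (0, 15/4)
  seg 2: right by d10 = -2032/75 → (-2032/75, 15/4)
  seg 3: right by d12 = 59/5 → (-1147/75, 15/4)
  seg 4: down by d2 = 2/5 → (-1147/75, 67/20)
  seg 5: left by d8 = -98/25 → (-853/75, 67/20)
  seg 6: right by d9 = 4/5 → (-793/75, 67/20)
  seg 7: left by d3 = 7 → (-1318/75, 67/20)
  seg 8: down by d3 = 7 → (-1318/75, -73/20)
  seg 9: left by d3 = 7 → (-1843/75, -73/20)
  seg 10: down by d10 = -2032/75 → (-1843/75, 7033/300)

d6 = 7/3
d7 = -317/20
d8 = -98/25
d9 = 4/5
d10 = -2032/75
d11 = 7
d12 = 59/5
endpoint = (-1843/75, 7033/300)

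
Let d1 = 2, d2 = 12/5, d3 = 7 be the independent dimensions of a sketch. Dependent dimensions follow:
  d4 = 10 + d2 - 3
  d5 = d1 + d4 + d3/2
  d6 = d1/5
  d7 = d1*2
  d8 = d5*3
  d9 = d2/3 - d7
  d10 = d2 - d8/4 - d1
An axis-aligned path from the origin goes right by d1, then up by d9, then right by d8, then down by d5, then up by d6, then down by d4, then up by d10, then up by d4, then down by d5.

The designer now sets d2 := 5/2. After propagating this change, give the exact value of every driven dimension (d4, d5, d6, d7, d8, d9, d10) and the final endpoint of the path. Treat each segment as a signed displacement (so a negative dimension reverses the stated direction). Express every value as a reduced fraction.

Apply edit: d2 := 5/2
  d4 = 10 + d2 - 3 = 19/2
  d5 = d1 + d4 + d3/2 = 15
  d6 = d1/5 = 2/5
  d7 = d1*2 = 4
  d8 = d5*3 = 45
  d9 = d2/3 - d7 = -19/6
  d10 = d2 - d8/4 - d1 = -43/4
Walk from origin (0, 0):
  seg 1: right by d1 = 2 → (2, 0)
  seg 2: up by d9 = -19/6 → (2, -19/6)
  seg 3: right by d8 = 45 → (47, -19/6)
  seg 4: down by d5 = 15 → (47, -109/6)
  seg 5: up by d6 = 2/5 → (47, -533/30)
  seg 6: down by d4 = 19/2 → (47, -409/15)
  seg 7: up by d10 = -43/4 → (47, -2281/60)
  seg 8: up by d4 = 19/2 → (47, -1711/60)
  seg 9: down by d5 = 15 → (47, -2611/60)

d4 = 19/2
d5 = 15
d6 = 2/5
d7 = 4
d8 = 45
d9 = -19/6
d10 = -43/4
endpoint = (47, -2611/60)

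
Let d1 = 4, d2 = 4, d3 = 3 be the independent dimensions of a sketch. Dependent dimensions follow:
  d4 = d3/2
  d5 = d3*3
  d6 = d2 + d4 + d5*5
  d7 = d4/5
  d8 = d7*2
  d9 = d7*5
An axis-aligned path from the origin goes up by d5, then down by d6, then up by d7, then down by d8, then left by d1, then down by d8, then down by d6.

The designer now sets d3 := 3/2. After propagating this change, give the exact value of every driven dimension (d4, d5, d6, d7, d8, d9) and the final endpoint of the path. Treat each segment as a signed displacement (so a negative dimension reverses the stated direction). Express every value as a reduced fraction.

Apply edit: d3 := 3/2
  d4 = d3/2 = 3/4
  d5 = d3*3 = 9/2
  d6 = d2 + d4 + d5*5 = 109/4
  d7 = d4/5 = 3/20
  d8 = d7*2 = 3/10
  d9 = d7*5 = 3/4
Walk from origin (0, 0):
  seg 1: up by d5 = 9/2 → (0, 9/2)
  seg 2: down by d6 = 109/4 → (0, -91/4)
  seg 3: up by d7 = 3/20 → (0, -113/5)
  seg 4: down by d8 = 3/10 → (0, -229/10)
  seg 5: left by d1 = 4 → (-4, -229/10)
  seg 6: down by d8 = 3/10 → (-4, -116/5)
  seg 7: down by d6 = 109/4 → (-4, -1009/20)

d4 = 3/4
d5 = 9/2
d6 = 109/4
d7 = 3/20
d8 = 3/10
d9 = 3/4
endpoint = (-4, -1009/20)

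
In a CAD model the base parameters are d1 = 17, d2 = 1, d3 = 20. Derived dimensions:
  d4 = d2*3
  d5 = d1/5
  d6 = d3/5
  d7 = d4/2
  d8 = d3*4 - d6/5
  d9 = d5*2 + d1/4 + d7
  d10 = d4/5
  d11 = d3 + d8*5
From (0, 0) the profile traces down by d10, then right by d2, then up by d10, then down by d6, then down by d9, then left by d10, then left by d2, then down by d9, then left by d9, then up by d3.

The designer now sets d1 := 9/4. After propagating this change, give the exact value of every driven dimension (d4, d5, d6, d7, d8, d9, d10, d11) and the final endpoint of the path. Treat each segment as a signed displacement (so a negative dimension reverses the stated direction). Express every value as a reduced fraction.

Apply edit: d1 := 9/4
  d4 = d2*3 = 3
  d5 = d1/5 = 9/20
  d6 = d3/5 = 4
  d7 = d4/2 = 3/2
  d8 = d3*4 - d6/5 = 396/5
  d9 = d5*2 + d1/4 + d7 = 237/80
  d10 = d4/5 = 3/5
  d11 = d3 + d8*5 = 416
Walk from origin (0, 0):
  seg 1: down by d10 = 3/5 → (0, -3/5)
  seg 2: right by d2 = 1 → (1, -3/5)
  seg 3: up by d10 = 3/5 → (1, 0)
  seg 4: down by d6 = 4 → (1, -4)
  seg 5: down by d9 = 237/80 → (1, -557/80)
  seg 6: left by d10 = 3/5 → (2/5, -557/80)
  seg 7: left by d2 = 1 → (-3/5, -557/80)
  seg 8: down by d9 = 237/80 → (-3/5, -397/40)
  seg 9: left by d9 = 237/80 → (-57/16, -397/40)
  seg 10: up by d3 = 20 → (-57/16, 403/40)

d4 = 3
d5 = 9/20
d6 = 4
d7 = 3/2
d8 = 396/5
d9 = 237/80
d10 = 3/5
d11 = 416
endpoint = (-57/16, 403/40)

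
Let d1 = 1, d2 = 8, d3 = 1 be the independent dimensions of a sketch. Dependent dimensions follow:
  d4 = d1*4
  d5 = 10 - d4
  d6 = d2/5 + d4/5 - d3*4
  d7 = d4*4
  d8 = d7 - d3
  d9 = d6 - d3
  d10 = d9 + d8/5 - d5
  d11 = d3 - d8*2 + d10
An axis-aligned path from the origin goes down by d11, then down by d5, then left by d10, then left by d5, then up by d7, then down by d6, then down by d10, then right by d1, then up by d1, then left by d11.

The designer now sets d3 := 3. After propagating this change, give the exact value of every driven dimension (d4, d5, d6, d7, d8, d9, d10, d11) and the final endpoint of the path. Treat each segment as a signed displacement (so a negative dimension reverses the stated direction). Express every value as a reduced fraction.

d4 = 4
d5 = 6
d6 = -48/5
d7 = 16
d8 = 13
d9 = -63/5
d10 = -16
d11 = -39
endpoint = (50, 378/5)

Apply edit: d3 := 3
  d4 = d1*4 = 4
  d5 = 10 - d4 = 6
  d6 = d2/5 + d4/5 - d3*4 = -48/5
  d7 = d4*4 = 16
  d8 = d7 - d3 = 13
  d9 = d6 - d3 = -63/5
  d10 = d9 + d8/5 - d5 = -16
  d11 = d3 - d8*2 + d10 = -39
Walk from origin (0, 0):
  seg 1: down by d11 = -39 → (0, 39)
  seg 2: down by d5 = 6 → (0, 33)
  seg 3: left by d10 = -16 → (16, 33)
  seg 4: left by d5 = 6 → (10, 33)
  seg 5: up by d7 = 16 → (10, 49)
  seg 6: down by d6 = -48/5 → (10, 293/5)
  seg 7: down by d10 = -16 → (10, 373/5)
  seg 8: right by d1 = 1 → (11, 373/5)
  seg 9: up by d1 = 1 → (11, 378/5)
  seg 10: left by d11 = -39 → (50, 378/5)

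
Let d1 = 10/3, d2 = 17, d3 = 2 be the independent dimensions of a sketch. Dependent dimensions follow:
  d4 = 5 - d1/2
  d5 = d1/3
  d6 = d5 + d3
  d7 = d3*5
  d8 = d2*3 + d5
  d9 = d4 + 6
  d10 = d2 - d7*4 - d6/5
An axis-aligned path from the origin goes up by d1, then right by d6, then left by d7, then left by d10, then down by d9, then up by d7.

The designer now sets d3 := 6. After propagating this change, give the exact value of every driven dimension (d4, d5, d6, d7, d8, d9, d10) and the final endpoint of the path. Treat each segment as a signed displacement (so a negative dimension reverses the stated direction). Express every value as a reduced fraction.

Apply edit: d3 := 6
  d4 = 5 - d1/2 = 10/3
  d5 = d1/3 = 10/9
  d6 = d5 + d3 = 64/9
  d7 = d3*5 = 30
  d8 = d2*3 + d5 = 469/9
  d9 = d4 + 6 = 28/3
  d10 = d2 - d7*4 - d6/5 = -4699/45
Walk from origin (0, 0):
  seg 1: up by d1 = 10/3 → (0, 10/3)
  seg 2: right by d6 = 64/9 → (64/9, 10/3)
  seg 3: left by d7 = 30 → (-206/9, 10/3)
  seg 4: left by d10 = -4699/45 → (1223/15, 10/3)
  seg 5: down by d9 = 28/3 → (1223/15, -6)
  seg 6: up by d7 = 30 → (1223/15, 24)

d4 = 10/3
d5 = 10/9
d6 = 64/9
d7 = 30
d8 = 469/9
d9 = 28/3
d10 = -4699/45
endpoint = (1223/15, 24)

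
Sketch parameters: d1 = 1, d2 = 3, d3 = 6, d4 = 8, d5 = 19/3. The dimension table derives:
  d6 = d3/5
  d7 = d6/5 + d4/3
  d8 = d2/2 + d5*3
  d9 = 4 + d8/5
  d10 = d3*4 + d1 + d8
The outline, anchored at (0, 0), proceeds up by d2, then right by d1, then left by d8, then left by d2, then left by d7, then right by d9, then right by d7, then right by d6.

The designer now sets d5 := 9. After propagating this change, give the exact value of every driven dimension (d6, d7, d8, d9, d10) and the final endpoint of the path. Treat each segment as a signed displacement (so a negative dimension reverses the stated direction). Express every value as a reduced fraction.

d6 = 6/5
d7 = 218/75
d8 = 57/2
d9 = 97/10
d10 = 107/2
endpoint = (-98/5, 3)

Apply edit: d5 := 9
  d6 = d3/5 = 6/5
  d7 = d6/5 + d4/3 = 218/75
  d8 = d2/2 + d5*3 = 57/2
  d9 = 4 + d8/5 = 97/10
  d10 = d3*4 + d1 + d8 = 107/2
Walk from origin (0, 0):
  seg 1: up by d2 = 3 → (0, 3)
  seg 2: right by d1 = 1 → (1, 3)
  seg 3: left by d8 = 57/2 → (-55/2, 3)
  seg 4: left by d2 = 3 → (-61/2, 3)
  seg 5: left by d7 = 218/75 → (-5011/150, 3)
  seg 6: right by d9 = 97/10 → (-1778/75, 3)
  seg 7: right by d7 = 218/75 → (-104/5, 3)
  seg 8: right by d6 = 6/5 → (-98/5, 3)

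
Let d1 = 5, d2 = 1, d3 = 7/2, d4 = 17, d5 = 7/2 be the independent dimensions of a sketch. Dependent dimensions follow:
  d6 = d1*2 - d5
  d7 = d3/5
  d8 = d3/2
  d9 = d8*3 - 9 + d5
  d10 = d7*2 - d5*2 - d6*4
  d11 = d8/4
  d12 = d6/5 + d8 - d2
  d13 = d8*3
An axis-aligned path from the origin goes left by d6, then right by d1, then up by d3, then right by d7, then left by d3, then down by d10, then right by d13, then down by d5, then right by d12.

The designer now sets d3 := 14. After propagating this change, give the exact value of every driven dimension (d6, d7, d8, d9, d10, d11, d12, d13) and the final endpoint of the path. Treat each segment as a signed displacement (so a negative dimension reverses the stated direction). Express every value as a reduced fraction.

Apply edit: d3 := 14
  d6 = d1*2 - d5 = 13/2
  d7 = d3/5 = 14/5
  d8 = d3/2 = 7
  d9 = d8*3 - 9 + d5 = 31/2
  d10 = d7*2 - d5*2 - d6*4 = -137/5
  d11 = d8/4 = 7/4
  d12 = d6/5 + d8 - d2 = 73/10
  d13 = d8*3 = 21
Walk from origin (0, 0):
  seg 1: left by d6 = 13/2 → (-13/2, 0)
  seg 2: right by d1 = 5 → (-3/2, 0)
  seg 3: up by d3 = 14 → (-3/2, 14)
  seg 4: right by d7 = 14/5 → (13/10, 14)
  seg 5: left by d3 = 14 → (-127/10, 14)
  seg 6: down by d10 = -137/5 → (-127/10, 207/5)
  seg 7: right by d13 = 21 → (83/10, 207/5)
  seg 8: down by d5 = 7/2 → (83/10, 379/10)
  seg 9: right by d12 = 73/10 → (78/5, 379/10)

d6 = 13/2
d7 = 14/5
d8 = 7
d9 = 31/2
d10 = -137/5
d11 = 7/4
d12 = 73/10
d13 = 21
endpoint = (78/5, 379/10)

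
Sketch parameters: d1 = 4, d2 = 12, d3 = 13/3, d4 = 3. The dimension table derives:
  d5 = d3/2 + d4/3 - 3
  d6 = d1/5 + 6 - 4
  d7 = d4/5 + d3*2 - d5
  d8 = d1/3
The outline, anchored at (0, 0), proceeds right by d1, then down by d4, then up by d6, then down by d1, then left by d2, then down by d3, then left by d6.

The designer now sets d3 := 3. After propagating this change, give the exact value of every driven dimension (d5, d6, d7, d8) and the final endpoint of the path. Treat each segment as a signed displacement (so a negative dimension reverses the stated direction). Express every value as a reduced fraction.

Apply edit: d3 := 3
  d5 = d3/2 + d4/3 - 3 = -1/2
  d6 = d1/5 + 6 - 4 = 14/5
  d7 = d4/5 + d3*2 - d5 = 71/10
  d8 = d1/3 = 4/3
Walk from origin (0, 0):
  seg 1: right by d1 = 4 → (4, 0)
  seg 2: down by d4 = 3 → (4, -3)
  seg 3: up by d6 = 14/5 → (4, -1/5)
  seg 4: down by d1 = 4 → (4, -21/5)
  seg 5: left by d2 = 12 → (-8, -21/5)
  seg 6: down by d3 = 3 → (-8, -36/5)
  seg 7: left by d6 = 14/5 → (-54/5, -36/5)

d5 = -1/2
d6 = 14/5
d7 = 71/10
d8 = 4/3
endpoint = (-54/5, -36/5)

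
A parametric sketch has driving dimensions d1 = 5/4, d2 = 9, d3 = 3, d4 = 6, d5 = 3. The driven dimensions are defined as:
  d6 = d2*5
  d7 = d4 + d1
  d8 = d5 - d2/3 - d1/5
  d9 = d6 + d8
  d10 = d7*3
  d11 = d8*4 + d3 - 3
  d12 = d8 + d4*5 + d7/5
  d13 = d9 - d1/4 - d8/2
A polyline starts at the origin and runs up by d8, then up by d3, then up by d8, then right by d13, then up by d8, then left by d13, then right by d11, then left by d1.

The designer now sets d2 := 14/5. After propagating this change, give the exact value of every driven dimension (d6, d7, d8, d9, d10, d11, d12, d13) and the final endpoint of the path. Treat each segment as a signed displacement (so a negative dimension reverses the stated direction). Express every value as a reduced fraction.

d6 = 14
d7 = 29/4
d8 = 109/60
d9 = 949/60
d10 = 87/4
d11 = 109/15
d12 = 499/15
d13 = 3503/240
endpoint = (361/60, 169/20)

Apply edit: d2 := 14/5
  d6 = d2*5 = 14
  d7 = d4 + d1 = 29/4
  d8 = d5 - d2/3 - d1/5 = 109/60
  d9 = d6 + d8 = 949/60
  d10 = d7*3 = 87/4
  d11 = d8*4 + d3 - 3 = 109/15
  d12 = d8 + d4*5 + d7/5 = 499/15
  d13 = d9 - d1/4 - d8/2 = 3503/240
Walk from origin (0, 0):
  seg 1: up by d8 = 109/60 → (0, 109/60)
  seg 2: up by d3 = 3 → (0, 289/60)
  seg 3: up by d8 = 109/60 → (0, 199/30)
  seg 4: right by d13 = 3503/240 → (3503/240, 199/30)
  seg 5: up by d8 = 109/60 → (3503/240, 169/20)
  seg 6: left by d13 = 3503/240 → (0, 169/20)
  seg 7: right by d11 = 109/15 → (109/15, 169/20)
  seg 8: left by d1 = 5/4 → (361/60, 169/20)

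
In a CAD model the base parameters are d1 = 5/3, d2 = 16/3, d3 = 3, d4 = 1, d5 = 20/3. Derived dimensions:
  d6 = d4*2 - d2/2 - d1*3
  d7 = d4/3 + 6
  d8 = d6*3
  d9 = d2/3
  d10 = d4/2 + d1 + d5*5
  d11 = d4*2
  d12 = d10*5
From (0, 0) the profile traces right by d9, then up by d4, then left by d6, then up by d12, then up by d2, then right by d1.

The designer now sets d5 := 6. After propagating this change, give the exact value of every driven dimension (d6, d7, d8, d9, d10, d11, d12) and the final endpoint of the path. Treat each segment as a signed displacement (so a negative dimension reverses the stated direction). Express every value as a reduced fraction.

Apply edit: d5 := 6
  d6 = d4*2 - d2/2 - d1*3 = -17/3
  d7 = d4/3 + 6 = 19/3
  d8 = d6*3 = -17
  d9 = d2/3 = 16/9
  d10 = d4/2 + d1 + d5*5 = 193/6
  d11 = d4*2 = 2
  d12 = d10*5 = 965/6
Walk from origin (0, 0):
  seg 1: right by d9 = 16/9 → (16/9, 0)
  seg 2: up by d4 = 1 → (16/9, 1)
  seg 3: left by d6 = -17/3 → (67/9, 1)
  seg 4: up by d12 = 965/6 → (67/9, 971/6)
  seg 5: up by d2 = 16/3 → (67/9, 1003/6)
  seg 6: right by d1 = 5/3 → (82/9, 1003/6)

d6 = -17/3
d7 = 19/3
d8 = -17
d9 = 16/9
d10 = 193/6
d11 = 2
d12 = 965/6
endpoint = (82/9, 1003/6)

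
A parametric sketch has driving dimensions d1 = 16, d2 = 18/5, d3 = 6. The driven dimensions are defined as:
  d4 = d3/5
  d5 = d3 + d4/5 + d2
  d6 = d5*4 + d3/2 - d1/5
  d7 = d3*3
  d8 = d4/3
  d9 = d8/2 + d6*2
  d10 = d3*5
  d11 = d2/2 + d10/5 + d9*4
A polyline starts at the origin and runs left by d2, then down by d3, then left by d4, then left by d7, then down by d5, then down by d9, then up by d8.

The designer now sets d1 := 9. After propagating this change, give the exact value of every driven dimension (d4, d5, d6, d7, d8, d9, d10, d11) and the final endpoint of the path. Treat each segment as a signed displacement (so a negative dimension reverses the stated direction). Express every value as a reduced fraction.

d4 = 6/5
d5 = 246/25
d6 = 1014/25
d7 = 18
d8 = 2/5
d9 = 2033/25
d10 = 30
d11 = 8327/25
endpoint = (-114/5, -2419/25)

Apply edit: d1 := 9
  d4 = d3/5 = 6/5
  d5 = d3 + d4/5 + d2 = 246/25
  d6 = d5*4 + d3/2 - d1/5 = 1014/25
  d7 = d3*3 = 18
  d8 = d4/3 = 2/5
  d9 = d8/2 + d6*2 = 2033/25
  d10 = d3*5 = 30
  d11 = d2/2 + d10/5 + d9*4 = 8327/25
Walk from origin (0, 0):
  seg 1: left by d2 = 18/5 → (-18/5, 0)
  seg 2: down by d3 = 6 → (-18/5, -6)
  seg 3: left by d4 = 6/5 → (-24/5, -6)
  seg 4: left by d7 = 18 → (-114/5, -6)
  seg 5: down by d5 = 246/25 → (-114/5, -396/25)
  seg 6: down by d9 = 2033/25 → (-114/5, -2429/25)
  seg 7: up by d8 = 2/5 → (-114/5, -2419/25)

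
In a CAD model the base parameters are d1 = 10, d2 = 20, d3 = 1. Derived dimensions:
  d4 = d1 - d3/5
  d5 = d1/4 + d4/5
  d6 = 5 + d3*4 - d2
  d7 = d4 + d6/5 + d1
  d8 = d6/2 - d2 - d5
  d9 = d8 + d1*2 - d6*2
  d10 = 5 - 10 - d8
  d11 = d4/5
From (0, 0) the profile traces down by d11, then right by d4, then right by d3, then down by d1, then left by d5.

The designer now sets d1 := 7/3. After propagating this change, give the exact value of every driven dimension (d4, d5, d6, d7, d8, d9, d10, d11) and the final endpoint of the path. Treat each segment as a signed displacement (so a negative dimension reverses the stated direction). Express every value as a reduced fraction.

d4 = 32/15
d5 = 101/100
d6 = -11
d7 = 34/15
d8 = -2651/100
d9 = 47/300
d10 = 2151/100
d11 = 32/75
endpoint = (637/300, -69/25)

Apply edit: d1 := 7/3
  d4 = d1 - d3/5 = 32/15
  d5 = d1/4 + d4/5 = 101/100
  d6 = 5 + d3*4 - d2 = -11
  d7 = d4 + d6/5 + d1 = 34/15
  d8 = d6/2 - d2 - d5 = -2651/100
  d9 = d8 + d1*2 - d6*2 = 47/300
  d10 = 5 - 10 - d8 = 2151/100
  d11 = d4/5 = 32/75
Walk from origin (0, 0):
  seg 1: down by d11 = 32/75 → (0, -32/75)
  seg 2: right by d4 = 32/15 → (32/15, -32/75)
  seg 3: right by d3 = 1 → (47/15, -32/75)
  seg 4: down by d1 = 7/3 → (47/15, -69/25)
  seg 5: left by d5 = 101/100 → (637/300, -69/25)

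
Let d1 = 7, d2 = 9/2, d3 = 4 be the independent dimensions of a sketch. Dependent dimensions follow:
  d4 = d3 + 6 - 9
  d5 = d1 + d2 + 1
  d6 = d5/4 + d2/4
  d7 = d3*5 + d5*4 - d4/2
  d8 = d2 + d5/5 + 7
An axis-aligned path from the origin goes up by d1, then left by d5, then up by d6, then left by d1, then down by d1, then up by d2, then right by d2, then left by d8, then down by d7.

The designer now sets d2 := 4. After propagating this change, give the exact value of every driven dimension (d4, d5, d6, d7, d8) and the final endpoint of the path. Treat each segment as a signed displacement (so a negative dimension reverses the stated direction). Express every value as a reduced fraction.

d4 = 1
d5 = 12
d6 = 4
d7 = 135/2
d8 = 67/5
endpoint = (-142/5, -119/2)

Apply edit: d2 := 4
  d4 = d3 + 6 - 9 = 1
  d5 = d1 + d2 + 1 = 12
  d6 = d5/4 + d2/4 = 4
  d7 = d3*5 + d5*4 - d4/2 = 135/2
  d8 = d2 + d5/5 + 7 = 67/5
Walk from origin (0, 0):
  seg 1: up by d1 = 7 → (0, 7)
  seg 2: left by d5 = 12 → (-12, 7)
  seg 3: up by d6 = 4 → (-12, 11)
  seg 4: left by d1 = 7 → (-19, 11)
  seg 5: down by d1 = 7 → (-19, 4)
  seg 6: up by d2 = 4 → (-19, 8)
  seg 7: right by d2 = 4 → (-15, 8)
  seg 8: left by d8 = 67/5 → (-142/5, 8)
  seg 9: down by d7 = 135/2 → (-142/5, -119/2)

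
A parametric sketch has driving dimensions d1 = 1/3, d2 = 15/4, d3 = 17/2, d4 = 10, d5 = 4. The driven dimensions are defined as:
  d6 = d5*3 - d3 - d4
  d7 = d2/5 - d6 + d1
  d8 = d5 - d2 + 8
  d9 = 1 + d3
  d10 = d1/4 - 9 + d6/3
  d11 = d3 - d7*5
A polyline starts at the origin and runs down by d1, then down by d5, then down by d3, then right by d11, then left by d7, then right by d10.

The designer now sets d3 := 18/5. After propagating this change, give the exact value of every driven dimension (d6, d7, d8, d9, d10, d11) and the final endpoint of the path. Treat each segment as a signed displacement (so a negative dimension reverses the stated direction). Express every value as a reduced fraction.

Apply edit: d3 := 18/5
  d6 = d5*3 - d3 - d4 = -8/5
  d7 = d2/5 - d6 + d1 = 161/60
  d8 = d5 - d2 + 8 = 33/4
  d9 = 1 + d3 = 23/5
  d10 = d1/4 - 9 + d6/3 = -189/20
  d11 = d3 - d7*5 = -589/60
Walk from origin (0, 0):
  seg 1: down by d1 = 1/3 → (0, -1/3)
  seg 2: down by d5 = 4 → (0, -13/3)
  seg 3: down by d3 = 18/5 → (0, -119/15)
  seg 4: right by d11 = -589/60 → (-589/60, -119/15)
  seg 5: left by d7 = 161/60 → (-25/2, -119/15)
  seg 6: right by d10 = -189/20 → (-439/20, -119/15)

d6 = -8/5
d7 = 161/60
d8 = 33/4
d9 = 23/5
d10 = -189/20
d11 = -589/60
endpoint = (-439/20, -119/15)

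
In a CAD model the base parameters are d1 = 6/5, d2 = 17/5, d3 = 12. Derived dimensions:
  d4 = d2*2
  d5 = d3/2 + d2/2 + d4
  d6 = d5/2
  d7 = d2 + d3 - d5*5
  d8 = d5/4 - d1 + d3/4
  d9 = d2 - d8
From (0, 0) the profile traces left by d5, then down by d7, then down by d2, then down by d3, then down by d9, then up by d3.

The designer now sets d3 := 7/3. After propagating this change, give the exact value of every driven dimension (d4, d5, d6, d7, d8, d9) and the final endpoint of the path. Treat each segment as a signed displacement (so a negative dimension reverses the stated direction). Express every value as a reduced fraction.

d4 = 34/5
d5 = 29/3
d6 = 29/6
d7 = -213/5
d8 = 9/5
d9 = 8/5
endpoint = (-29/3, 188/5)

Apply edit: d3 := 7/3
  d4 = d2*2 = 34/5
  d5 = d3/2 + d2/2 + d4 = 29/3
  d6 = d5/2 = 29/6
  d7 = d2 + d3 - d5*5 = -213/5
  d8 = d5/4 - d1 + d3/4 = 9/5
  d9 = d2 - d8 = 8/5
Walk from origin (0, 0):
  seg 1: left by d5 = 29/3 → (-29/3, 0)
  seg 2: down by d7 = -213/5 → (-29/3, 213/5)
  seg 3: down by d2 = 17/5 → (-29/3, 196/5)
  seg 4: down by d3 = 7/3 → (-29/3, 553/15)
  seg 5: down by d9 = 8/5 → (-29/3, 529/15)
  seg 6: up by d3 = 7/3 → (-29/3, 188/5)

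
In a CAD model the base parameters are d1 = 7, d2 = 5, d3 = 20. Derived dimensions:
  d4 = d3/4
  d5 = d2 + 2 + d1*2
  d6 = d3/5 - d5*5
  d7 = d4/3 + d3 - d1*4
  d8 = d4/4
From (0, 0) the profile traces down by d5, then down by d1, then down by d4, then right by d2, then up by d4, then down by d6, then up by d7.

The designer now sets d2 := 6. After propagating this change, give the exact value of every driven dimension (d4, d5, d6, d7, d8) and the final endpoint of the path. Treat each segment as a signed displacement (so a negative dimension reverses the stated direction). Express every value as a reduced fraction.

d4 = 5
d5 = 22
d6 = -106
d7 = -19/3
d8 = 5/4
endpoint = (6, 212/3)

Apply edit: d2 := 6
  d4 = d3/4 = 5
  d5 = d2 + 2 + d1*2 = 22
  d6 = d3/5 - d5*5 = -106
  d7 = d4/3 + d3 - d1*4 = -19/3
  d8 = d4/4 = 5/4
Walk from origin (0, 0):
  seg 1: down by d5 = 22 → (0, -22)
  seg 2: down by d1 = 7 → (0, -29)
  seg 3: down by d4 = 5 → (0, -34)
  seg 4: right by d2 = 6 → (6, -34)
  seg 5: up by d4 = 5 → (6, -29)
  seg 6: down by d6 = -106 → (6, 77)
  seg 7: up by d7 = -19/3 → (6, 212/3)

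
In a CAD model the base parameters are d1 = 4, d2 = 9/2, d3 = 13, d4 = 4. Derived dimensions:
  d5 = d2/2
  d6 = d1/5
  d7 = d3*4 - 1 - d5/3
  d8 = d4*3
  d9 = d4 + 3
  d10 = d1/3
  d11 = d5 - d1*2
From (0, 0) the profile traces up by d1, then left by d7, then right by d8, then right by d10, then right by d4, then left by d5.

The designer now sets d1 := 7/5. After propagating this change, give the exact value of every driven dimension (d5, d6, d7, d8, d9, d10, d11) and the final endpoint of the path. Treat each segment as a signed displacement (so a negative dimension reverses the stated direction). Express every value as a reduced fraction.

Apply edit: d1 := 7/5
  d5 = d2/2 = 9/4
  d6 = d1/5 = 7/25
  d7 = d3*4 - 1 - d5/3 = 201/4
  d8 = d4*3 = 12
  d9 = d4 + 3 = 7
  d10 = d1/3 = 7/15
  d11 = d5 - d1*2 = -11/20
Walk from origin (0, 0):
  seg 1: up by d1 = 7/5 → (0, 7/5)
  seg 2: left by d7 = 201/4 → (-201/4, 7/5)
  seg 3: right by d8 = 12 → (-153/4, 7/5)
  seg 4: right by d10 = 7/15 → (-2267/60, 7/5)
  seg 5: right by d4 = 4 → (-2027/60, 7/5)
  seg 6: left by d5 = 9/4 → (-1081/30, 7/5)

d5 = 9/4
d6 = 7/25
d7 = 201/4
d8 = 12
d9 = 7
d10 = 7/15
d11 = -11/20
endpoint = (-1081/30, 7/5)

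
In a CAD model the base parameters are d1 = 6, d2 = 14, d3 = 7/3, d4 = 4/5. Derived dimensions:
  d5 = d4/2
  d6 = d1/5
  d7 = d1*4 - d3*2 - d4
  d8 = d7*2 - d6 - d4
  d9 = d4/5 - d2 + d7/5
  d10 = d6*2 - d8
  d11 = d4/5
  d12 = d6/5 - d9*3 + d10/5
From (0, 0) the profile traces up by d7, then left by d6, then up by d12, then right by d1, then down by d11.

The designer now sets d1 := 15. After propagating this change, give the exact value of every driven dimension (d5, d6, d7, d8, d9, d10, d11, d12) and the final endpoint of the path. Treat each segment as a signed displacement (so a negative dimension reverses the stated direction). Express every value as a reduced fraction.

Apply edit: d1 := 15
  d5 = d4/2 = 2/5
  d6 = d1/5 = 3
  d7 = d1*4 - d3*2 - d4 = 818/15
  d8 = d7*2 - d6 - d4 = 1579/15
  d9 = d4/5 - d2 + d7/5 = -44/15
  d10 = d6*2 - d8 = -1489/15
  d11 = d4/5 = 4/25
  d12 = d6/5 - d9*3 + d10/5 = -784/75
Walk from origin (0, 0):
  seg 1: up by d7 = 818/15 → (0, 818/15)
  seg 2: left by d6 = 3 → (-3, 818/15)
  seg 3: up by d12 = -784/75 → (-3, 1102/25)
  seg 4: right by d1 = 15 → (12, 1102/25)
  seg 5: down by d11 = 4/25 → (12, 1098/25)

d5 = 2/5
d6 = 3
d7 = 818/15
d8 = 1579/15
d9 = -44/15
d10 = -1489/15
d11 = 4/25
d12 = -784/75
endpoint = (12, 1098/25)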